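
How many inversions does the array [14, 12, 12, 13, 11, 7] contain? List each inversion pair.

Finding inversions in [14, 12, 12, 13, 11, 7]:

(0, 1): arr[0]=14 > arr[1]=12
(0, 2): arr[0]=14 > arr[2]=12
(0, 3): arr[0]=14 > arr[3]=13
(0, 4): arr[0]=14 > arr[4]=11
(0, 5): arr[0]=14 > arr[5]=7
(1, 4): arr[1]=12 > arr[4]=11
(1, 5): arr[1]=12 > arr[5]=7
(2, 4): arr[2]=12 > arr[4]=11
(2, 5): arr[2]=12 > arr[5]=7
(3, 4): arr[3]=13 > arr[4]=11
(3, 5): arr[3]=13 > arr[5]=7
(4, 5): arr[4]=11 > arr[5]=7

Total inversions: 12

The array has 12 inversion(s): (0,1), (0,2), (0,3), (0,4), (0,5), (1,4), (1,5), (2,4), (2,5), (3,4), (3,5), (4,5). Each pair (i,j) satisfies i < j and arr[i] > arr[j].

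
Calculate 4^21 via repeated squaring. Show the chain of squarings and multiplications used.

Computing 4^21 by squaring (build up from 4^1; each line after the first costs one multiplication):

4^1 = 4
4^2 = (4^1)^2 = 4^2 = 16
4^4 = (4^2)^2 = 16^2 = 256
4^5 = 4 * 4^4 = 4 * 256 = 1024
4^10 = (4^5)^2 = 1024^2 = 1048576
4^20 = (4^10)^2 = 1048576^2 = 1099511627776
4^21 = 4 * 4^20 = 4 * 1099511627776 = 4398046511104

Result: 4398046511104
Multiplications needed: 6 (6 lines after 4^1)

4^21 = 4398046511104. Using exponentiation by squaring, this requires 6 multiplications. The key idea: if the exponent is even, square the half-power; if odd, multiply by the base once.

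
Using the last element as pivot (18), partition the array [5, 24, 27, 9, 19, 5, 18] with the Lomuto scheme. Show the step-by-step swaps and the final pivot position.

Lomuto partition with pivot = 18:

Initial array: [5, 24, 27, 9, 19, 5, 18]

arr[0]=5 <= 18: swap with position 0, array becomes [5, 24, 27, 9, 19, 5, 18]
arr[1]=24 > 18: no swap
arr[2]=27 > 18: no swap
arr[3]=9 <= 18: swap with position 1, array becomes [5, 9, 27, 24, 19, 5, 18]
arr[4]=19 > 18: no swap
arr[5]=5 <= 18: swap with position 2, array becomes [5, 9, 5, 24, 19, 27, 18]

Place pivot at position 3: [5, 9, 5, 18, 19, 27, 24]
Pivot position: 3

After partitioning with pivot 18, the array becomes [5, 9, 5, 18, 19, 27, 24]. The pivot is placed at index 3. All elements to the left of the pivot are <= 18, and all elements to the right are > 18.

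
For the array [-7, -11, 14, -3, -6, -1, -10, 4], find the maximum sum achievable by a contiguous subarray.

Using Kadane's algorithm on [-7, -11, 14, -3, -6, -1, -10, 4]:

Scanning through the array:
Position 1 (value -11): max_ending_here = -11, max_so_far = -7
Position 2 (value 14): max_ending_here = 14, max_so_far = 14
Position 3 (value -3): max_ending_here = 11, max_so_far = 14
Position 4 (value -6): max_ending_here = 5, max_so_far = 14
Position 5 (value -1): max_ending_here = 4, max_so_far = 14
Position 6 (value -10): max_ending_here = -6, max_so_far = 14
Position 7 (value 4): max_ending_here = 4, max_so_far = 14

Maximum subarray: [14]
Maximum sum: 14

The maximum subarray is [14] with sum 14. This subarray runs from index 2 to index 2.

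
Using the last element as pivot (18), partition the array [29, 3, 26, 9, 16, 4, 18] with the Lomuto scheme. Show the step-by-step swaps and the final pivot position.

Lomuto partition with pivot = 18:

Initial array: [29, 3, 26, 9, 16, 4, 18]

arr[0]=29 > 18: no swap
arr[1]=3 <= 18: swap with position 0, array becomes [3, 29, 26, 9, 16, 4, 18]
arr[2]=26 > 18: no swap
arr[3]=9 <= 18: swap with position 1, array becomes [3, 9, 26, 29, 16, 4, 18]
arr[4]=16 <= 18: swap with position 2, array becomes [3, 9, 16, 29, 26, 4, 18]
arr[5]=4 <= 18: swap with position 3, array becomes [3, 9, 16, 4, 26, 29, 18]

Place pivot at position 4: [3, 9, 16, 4, 18, 29, 26]
Pivot position: 4

After partitioning with pivot 18, the array becomes [3, 9, 16, 4, 18, 29, 26]. The pivot is placed at index 4. All elements to the left of the pivot are <= 18, and all elements to the right are > 18.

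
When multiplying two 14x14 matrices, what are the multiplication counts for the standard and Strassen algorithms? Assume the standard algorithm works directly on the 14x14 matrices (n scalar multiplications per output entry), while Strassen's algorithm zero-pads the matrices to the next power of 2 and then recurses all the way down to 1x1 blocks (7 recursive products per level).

Matrix multiplication for 14x14 matrices:

Strassen's algorithm requires power-of-2 dimensions. Pad 14x14 to 16x16 (next power of 2).

Standard algorithm: 14^3 = 2744 multiplications
Strassen's algorithm: 7^(log2(16)) = 7^4 = 2401 multiplications
Savings: 2744 - 2401 = 343 multiplications

Standard: 2744 multiplications (14^3). Strassen: 2401 multiplications (7^4, after padding to 16x16). Strassen reduces 8 recursive multiplications to 7 at each level.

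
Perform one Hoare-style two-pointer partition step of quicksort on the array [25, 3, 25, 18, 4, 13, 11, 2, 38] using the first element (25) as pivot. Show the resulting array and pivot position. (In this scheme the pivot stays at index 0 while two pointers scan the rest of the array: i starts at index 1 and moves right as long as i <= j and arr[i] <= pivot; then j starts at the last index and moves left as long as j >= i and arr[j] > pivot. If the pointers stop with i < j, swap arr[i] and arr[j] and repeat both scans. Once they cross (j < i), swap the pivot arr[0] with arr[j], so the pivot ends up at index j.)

Hoare-style two-pointer partition with pivot = 25:

Initial array: [25, 3, 25, 18, 4, 13, 11, 2, 38]

Pointers start at i = 1, j = 8.
i ends at 8, j ends at 7: the pointers have crossed (j < i), so scanning stops.

Swap pivot arr[0] with arr[7] to place pivot at position 7: [2, 3, 25, 18, 4, 13, 11, 25, 38]
Pivot position: 7

After partitioning with pivot 25, the array becomes [2, 3, 25, 18, 4, 13, 11, 25, 38]. The pivot is placed at index 7. All elements to the left of the pivot are <= 25, and all elements to the right are > 25.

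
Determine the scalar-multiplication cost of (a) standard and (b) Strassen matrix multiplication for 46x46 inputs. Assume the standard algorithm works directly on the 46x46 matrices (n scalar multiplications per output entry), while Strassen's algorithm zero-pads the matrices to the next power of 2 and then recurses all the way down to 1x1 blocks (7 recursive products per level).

Matrix multiplication for 46x46 matrices:

Strassen's algorithm requires power-of-2 dimensions. Pad 46x46 to 64x64 (next power of 2).

Standard algorithm: 46^3 = 97336 multiplications
Strassen's algorithm: 7^(log2(64)) = 7^6 = 117649 multiplications
Difference: 97336 - 117649 = -20313 (Strassen uses MORE here due to padding overhead — for small or just-over-power-of-2 n, padding can outweigh the per-level savings)

Standard: 97336 multiplications (46^3). Strassen: 117649 multiplications (7^6, after padding to 64x64). Strassen reduces 8 recursive multiplications to 7 at each level.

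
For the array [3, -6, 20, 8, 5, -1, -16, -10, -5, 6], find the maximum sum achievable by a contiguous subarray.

Using Kadane's algorithm on [3, -6, 20, 8, 5, -1, -16, -10, -5, 6]:

Scanning through the array:
Position 1 (value -6): max_ending_here = -3, max_so_far = 3
Position 2 (value 20): max_ending_here = 20, max_so_far = 20
Position 3 (value 8): max_ending_here = 28, max_so_far = 28
Position 4 (value 5): max_ending_here = 33, max_so_far = 33
Position 5 (value -1): max_ending_here = 32, max_so_far = 33
Position 6 (value -16): max_ending_here = 16, max_so_far = 33
Position 7 (value -10): max_ending_here = 6, max_so_far = 33
Position 8 (value -5): max_ending_here = 1, max_so_far = 33
Position 9 (value 6): max_ending_here = 7, max_so_far = 33

Maximum subarray: [20, 8, 5]
Maximum sum: 33

The maximum subarray is [20, 8, 5] with sum 33. This subarray runs from index 2 to index 4.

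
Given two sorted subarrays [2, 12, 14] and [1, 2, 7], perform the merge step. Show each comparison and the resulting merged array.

Merging process:

Compare 2 vs 1: take 1 from right. Merged: [1]
Compare 2 vs 2: take 2 from left. Merged: [1, 2]
Compare 12 vs 2: take 2 from right. Merged: [1, 2, 2]
Compare 12 vs 7: take 7 from right. Merged: [1, 2, 2, 7]
Append remaining from left: [12, 14]. Merged: [1, 2, 2, 7, 12, 14]

Final merged array: [1, 2, 2, 7, 12, 14]
Total comparisons: 4

The merged array is [1, 2, 2, 7, 12, 14], requiring 4 comparisons. The merge step runs in O(n) time where n is the total number of elements.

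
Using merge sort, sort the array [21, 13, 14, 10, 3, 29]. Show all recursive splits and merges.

Merge sort trace:

Split: [21, 13, 14, 10, 3, 29] -> [21, 13, 14] and [10, 3, 29]
  Split: [21, 13, 14] -> [21] and [13, 14]
    Split: [13, 14] -> [13] and [14]
    Merge: [13] + [14] -> [13, 14]
  Merge: [21] + [13, 14] -> [13, 14, 21]
  Split: [10, 3, 29] -> [10] and [3, 29]
    Split: [3, 29] -> [3] and [29]
    Merge: [3] + [29] -> [3, 29]
  Merge: [10] + [3, 29] -> [3, 10, 29]
Merge: [13, 14, 21] + [3, 10, 29] -> [3, 10, 13, 14, 21, 29]

Final sorted array: [3, 10, 13, 14, 21, 29]

The merge sort proceeds by recursively splitting the array and merging sorted halves.
After all merges, the sorted array is [3, 10, 13, 14, 21, 29].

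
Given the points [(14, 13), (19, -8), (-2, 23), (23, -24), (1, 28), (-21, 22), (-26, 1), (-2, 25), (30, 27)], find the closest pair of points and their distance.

Computing all pairwise distances among 9 points:

d((14, 13), (19, -8)) = 21.587
d((14, 13), (-2, 23)) = 18.868
d((14, 13), (23, -24)) = 38.0789
d((14, 13), (1, 28)) = 19.8494
d((14, 13), (-21, 22)) = 36.1386
d((14, 13), (-26, 1)) = 41.7612
d((14, 13), (-2, 25)) = 20.0
d((14, 13), (30, 27)) = 21.2603
d((19, -8), (-2, 23)) = 37.4433
d((19, -8), (23, -24)) = 16.4924
d((19, -8), (1, 28)) = 40.2492
d((19, -8), (-21, 22)) = 50.0
d((19, -8), (-26, 1)) = 45.8912
d((19, -8), (-2, 25)) = 39.1152
d((19, -8), (30, 27)) = 36.6879
d((-2, 23), (23, -24)) = 53.2353
d((-2, 23), (1, 28)) = 5.831
d((-2, 23), (-21, 22)) = 19.0263
d((-2, 23), (-26, 1)) = 32.5576
d((-2, 23), (-2, 25)) = 2.0 <-- minimum
d((-2, 23), (30, 27)) = 32.249
d((23, -24), (1, 28)) = 56.4624
d((23, -24), (-21, 22)) = 63.6553
d((23, -24), (-26, 1)) = 55.0091
d((23, -24), (-2, 25)) = 55.0091
d((23, -24), (30, 27)) = 51.4782
d((1, 28), (-21, 22)) = 22.8035
d((1, 28), (-26, 1)) = 38.1838
d((1, 28), (-2, 25)) = 4.2426
d((1, 28), (30, 27)) = 29.0172
d((-21, 22), (-26, 1)) = 21.587
d((-21, 22), (-2, 25)) = 19.2354
d((-21, 22), (30, 27)) = 51.2445
d((-26, 1), (-2, 25)) = 33.9411
d((-26, 1), (30, 27)) = 61.7414
d((-2, 25), (30, 27)) = 32.0624

Closest pair: (-2, 23) and (-2, 25) with distance 2.0

The closest pair is (-2, 23) and (-2, 25) with Euclidean distance 2.0. For 9 points, brute-force pairwise comparison is shown above. For large n, the divide-and-conquer algorithm (sort by x, recurse on halves, check the dividing strip) achieves O(n log n).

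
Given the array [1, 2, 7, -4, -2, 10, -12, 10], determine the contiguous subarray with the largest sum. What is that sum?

Using Kadane's algorithm on [1, 2, 7, -4, -2, 10, -12, 10]:

Scanning through the array:
Position 1 (value 2): max_ending_here = 3, max_so_far = 3
Position 2 (value 7): max_ending_here = 10, max_so_far = 10
Position 3 (value -4): max_ending_here = 6, max_so_far = 10
Position 4 (value -2): max_ending_here = 4, max_so_far = 10
Position 5 (value 10): max_ending_here = 14, max_so_far = 14
Position 6 (value -12): max_ending_here = 2, max_so_far = 14
Position 7 (value 10): max_ending_here = 12, max_so_far = 14

Maximum subarray: [1, 2, 7, -4, -2, 10]
Maximum sum: 14

The maximum subarray is [1, 2, 7, -4, -2, 10] with sum 14. This subarray runs from index 0 to index 5.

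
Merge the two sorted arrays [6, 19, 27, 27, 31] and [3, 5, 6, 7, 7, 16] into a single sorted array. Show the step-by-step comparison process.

Merging process:

Compare 6 vs 3: take 3 from right. Merged: [3]
Compare 6 vs 5: take 5 from right. Merged: [3, 5]
Compare 6 vs 6: take 6 from left. Merged: [3, 5, 6]
Compare 19 vs 6: take 6 from right. Merged: [3, 5, 6, 6]
Compare 19 vs 7: take 7 from right. Merged: [3, 5, 6, 6, 7]
Compare 19 vs 7: take 7 from right. Merged: [3, 5, 6, 6, 7, 7]
Compare 19 vs 16: take 16 from right. Merged: [3, 5, 6, 6, 7, 7, 16]
Append remaining from left: [19, 27, 27, 31]. Merged: [3, 5, 6, 6, 7, 7, 16, 19, 27, 27, 31]

Final merged array: [3, 5, 6, 6, 7, 7, 16, 19, 27, 27, 31]
Total comparisons: 7

The merged array is [3, 5, 6, 6, 7, 7, 16, 19, 27, 27, 31], requiring 7 comparisons. The merge step runs in O(n) time where n is the total number of elements.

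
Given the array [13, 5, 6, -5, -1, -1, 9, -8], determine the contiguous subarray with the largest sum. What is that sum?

Using Kadane's algorithm on [13, 5, 6, -5, -1, -1, 9, -8]:

Scanning through the array:
Position 1 (value 5): max_ending_here = 18, max_so_far = 18
Position 2 (value 6): max_ending_here = 24, max_so_far = 24
Position 3 (value -5): max_ending_here = 19, max_so_far = 24
Position 4 (value -1): max_ending_here = 18, max_so_far = 24
Position 5 (value -1): max_ending_here = 17, max_so_far = 24
Position 6 (value 9): max_ending_here = 26, max_so_far = 26
Position 7 (value -8): max_ending_here = 18, max_so_far = 26

Maximum subarray: [13, 5, 6, -5, -1, -1, 9]
Maximum sum: 26

The maximum subarray is [13, 5, 6, -5, -1, -1, 9] with sum 26. This subarray runs from index 0 to index 6.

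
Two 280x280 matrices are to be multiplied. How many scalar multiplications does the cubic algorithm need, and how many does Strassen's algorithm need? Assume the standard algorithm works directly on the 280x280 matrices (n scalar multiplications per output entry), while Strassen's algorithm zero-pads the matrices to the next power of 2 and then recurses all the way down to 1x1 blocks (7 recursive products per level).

Matrix multiplication for 280x280 matrices:

Strassen's algorithm requires power-of-2 dimensions. Pad 280x280 to 512x512 (next power of 2).

Standard algorithm: 280^3 = 21952000 multiplications
Strassen's algorithm: 7^(log2(512)) = 7^9 = 40353607 multiplications
Difference: 21952000 - 40353607 = -18401607 (Strassen uses MORE here due to padding overhead — for small or just-over-power-of-2 n, padding can outweigh the per-level savings)

Standard: 21952000 multiplications (280^3). Strassen: 40353607 multiplications (7^9, after padding to 512x512). Strassen reduces 8 recursive multiplications to 7 at each level.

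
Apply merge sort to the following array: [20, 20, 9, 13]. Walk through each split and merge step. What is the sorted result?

Merge sort trace:

Split: [20, 20, 9, 13] -> [20, 20] and [9, 13]
  Split: [20, 20] -> [20] and [20]
  Merge: [20] + [20] -> [20, 20]
  Split: [9, 13] -> [9] and [13]
  Merge: [9] + [13] -> [9, 13]
Merge: [20, 20] + [9, 13] -> [9, 13, 20, 20]

Final sorted array: [9, 13, 20, 20]

The merge sort proceeds by recursively splitting the array and merging sorted halves.
After all merges, the sorted array is [9, 13, 20, 20].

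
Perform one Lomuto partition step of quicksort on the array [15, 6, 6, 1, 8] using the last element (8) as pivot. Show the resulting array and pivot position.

Lomuto partition with pivot = 8:

Initial array: [15, 6, 6, 1, 8]

arr[0]=15 > 8: no swap
arr[1]=6 <= 8: swap with position 0, array becomes [6, 15, 6, 1, 8]
arr[2]=6 <= 8: swap with position 1, array becomes [6, 6, 15, 1, 8]
arr[3]=1 <= 8: swap with position 2, array becomes [6, 6, 1, 15, 8]

Place pivot at position 3: [6, 6, 1, 8, 15]
Pivot position: 3

After partitioning with pivot 8, the array becomes [6, 6, 1, 8, 15]. The pivot is placed at index 3. All elements to the left of the pivot are <= 8, and all elements to the right are > 8.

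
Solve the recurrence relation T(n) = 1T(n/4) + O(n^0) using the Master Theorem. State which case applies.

Master Theorem for T(n) = 1T(n/4) + O(n^0):

a = 1, b = 4, c = 0
log_b(a) = log_4(1) = 0.0000

Case 2: c = 0 = log_4(1) = 0.0000
T(n) = O(n^0 log n) = O(log n)

For T(n) = 1T(n/4) + O(n^0): log_4(1) = 0.0000. This is Case 2 of the Master Theorem (c = log_b(a), equal work at all levels), giving O(log n).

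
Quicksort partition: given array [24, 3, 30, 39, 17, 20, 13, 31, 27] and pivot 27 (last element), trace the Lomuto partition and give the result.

Lomuto partition with pivot = 27:

Initial array: [24, 3, 30, 39, 17, 20, 13, 31, 27]

arr[0]=24 <= 27: swap with position 0, array becomes [24, 3, 30, 39, 17, 20, 13, 31, 27]
arr[1]=3 <= 27: swap with position 1, array becomes [24, 3, 30, 39, 17, 20, 13, 31, 27]
arr[2]=30 > 27: no swap
arr[3]=39 > 27: no swap
arr[4]=17 <= 27: swap with position 2, array becomes [24, 3, 17, 39, 30, 20, 13, 31, 27]
arr[5]=20 <= 27: swap with position 3, array becomes [24, 3, 17, 20, 30, 39, 13, 31, 27]
arr[6]=13 <= 27: swap with position 4, array becomes [24, 3, 17, 20, 13, 39, 30, 31, 27]
arr[7]=31 > 27: no swap

Place pivot at position 5: [24, 3, 17, 20, 13, 27, 30, 31, 39]
Pivot position: 5

After partitioning with pivot 27, the array becomes [24, 3, 17, 20, 13, 27, 30, 31, 39]. The pivot is placed at index 5. All elements to the left of the pivot are <= 27, and all elements to the right are > 27.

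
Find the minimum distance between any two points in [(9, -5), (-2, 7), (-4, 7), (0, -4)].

Computing all pairwise distances among 4 points:

d((9, -5), (-2, 7)) = 16.2788
d((9, -5), (-4, 7)) = 17.6918
d((9, -5), (0, -4)) = 9.0554
d((-2, 7), (-4, 7)) = 2.0 <-- minimum
d((-2, 7), (0, -4)) = 11.1803
d((-4, 7), (0, -4)) = 11.7047

Closest pair: (-2, 7) and (-4, 7) with distance 2.0

The closest pair is (-2, 7) and (-4, 7) with Euclidean distance 2.0. For 4 points, brute-force pairwise comparison is shown above. For large n, the divide-and-conquer algorithm (sort by x, recurse on halves, check the dividing strip) achieves O(n log n).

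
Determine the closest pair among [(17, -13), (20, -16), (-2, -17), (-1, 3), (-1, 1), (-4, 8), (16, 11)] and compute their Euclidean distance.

Computing all pairwise distances among 7 points:

d((17, -13), (20, -16)) = 4.2426
d((17, -13), (-2, -17)) = 19.4165
d((17, -13), (-1, 3)) = 24.0832
d((17, -13), (-1, 1)) = 22.8035
d((17, -13), (-4, 8)) = 29.6985
d((17, -13), (16, 11)) = 24.0208
d((20, -16), (-2, -17)) = 22.0227
d((20, -16), (-1, 3)) = 28.3196
d((20, -16), (-1, 1)) = 27.0185
d((20, -16), (-4, 8)) = 33.9411
d((20, -16), (16, 11)) = 27.2947
d((-2, -17), (-1, 3)) = 20.025
d((-2, -17), (-1, 1)) = 18.0278
d((-2, -17), (-4, 8)) = 25.0799
d((-2, -17), (16, 11)) = 33.2866
d((-1, 3), (-1, 1)) = 2.0 <-- minimum
d((-1, 3), (-4, 8)) = 5.831
d((-1, 3), (16, 11)) = 18.7883
d((-1, 1), (-4, 8)) = 7.6158
d((-1, 1), (16, 11)) = 19.7231
d((-4, 8), (16, 11)) = 20.2237

Closest pair: (-1, 3) and (-1, 1) with distance 2.0

The closest pair is (-1, 3) and (-1, 1) with Euclidean distance 2.0. For 7 points, brute-force pairwise comparison is shown above. For large n, the divide-and-conquer algorithm (sort by x, recurse on halves, check the dividing strip) achieves O(n log n).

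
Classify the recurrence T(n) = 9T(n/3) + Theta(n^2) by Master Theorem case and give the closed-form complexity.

Master Theorem for T(n) = 9T(n/3) + O(n^2):

a = 9, b = 3, c = 2
log_b(a) = log_3(9) = 2.0000

Case 2: c = 2 = log_3(9) = 2.0000
T(n) = O(n^2 log n) = O(n^2 log n)

For T(n) = 9T(n/3) + O(n^2): log_3(9) = 2.0000. This is Case 2 of the Master Theorem (c = log_b(a), equal work at all levels), giving O(n^2 log n).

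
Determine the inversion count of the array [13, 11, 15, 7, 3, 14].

Finding inversions in [13, 11, 15, 7, 3, 14]:

(0, 1): arr[0]=13 > arr[1]=11
(0, 3): arr[0]=13 > arr[3]=7
(0, 4): arr[0]=13 > arr[4]=3
(1, 3): arr[1]=11 > arr[3]=7
(1, 4): arr[1]=11 > arr[4]=3
(2, 3): arr[2]=15 > arr[3]=7
(2, 4): arr[2]=15 > arr[4]=3
(2, 5): arr[2]=15 > arr[5]=14
(3, 4): arr[3]=7 > arr[4]=3

Total inversions: 9

The array has 9 inversion(s): (0,1), (0,3), (0,4), (1,3), (1,4), (2,3), (2,4), (2,5), (3,4). Each pair (i,j) satisfies i < j and arr[i] > arr[j].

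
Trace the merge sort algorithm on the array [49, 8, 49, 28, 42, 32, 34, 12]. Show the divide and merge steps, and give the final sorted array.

Merge sort trace:

Split: [49, 8, 49, 28, 42, 32, 34, 12] -> [49, 8, 49, 28] and [42, 32, 34, 12]
  Split: [49, 8, 49, 28] -> [49, 8] and [49, 28]
    Split: [49, 8] -> [49] and [8]
    Merge: [49] + [8] -> [8, 49]
    Split: [49, 28] -> [49] and [28]
    Merge: [49] + [28] -> [28, 49]
  Merge: [8, 49] + [28, 49] -> [8, 28, 49, 49]
  Split: [42, 32, 34, 12] -> [42, 32] and [34, 12]
    Split: [42, 32] -> [42] and [32]
    Merge: [42] + [32] -> [32, 42]
    Split: [34, 12] -> [34] and [12]
    Merge: [34] + [12] -> [12, 34]
  Merge: [32, 42] + [12, 34] -> [12, 32, 34, 42]
Merge: [8, 28, 49, 49] + [12, 32, 34, 42] -> [8, 12, 28, 32, 34, 42, 49, 49]

Final sorted array: [8, 12, 28, 32, 34, 42, 49, 49]

The merge sort proceeds by recursively splitting the array and merging sorted halves.
After all merges, the sorted array is [8, 12, 28, 32, 34, 42, 49, 49].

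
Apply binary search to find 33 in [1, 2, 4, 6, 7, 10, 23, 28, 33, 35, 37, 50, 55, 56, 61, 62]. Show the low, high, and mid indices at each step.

Binary search for 33 in [1, 2, 4, 6, 7, 10, 23, 28, 33, 35, 37, 50, 55, 56, 61, 62]:

lo=0, hi=15, mid=7, arr[mid]=28 -> 28 < 33, search right half
lo=8, hi=15, mid=11, arr[mid]=50 -> 50 > 33, search left half
lo=8, hi=10, mid=9, arr[mid]=35 -> 35 > 33, search left half
lo=8, hi=8, mid=8, arr[mid]=33 -> Found target at index 8!

Binary search finds 33 at index 8 after 4 comparisons. The search repeatedly halves the search space by comparing with the middle element.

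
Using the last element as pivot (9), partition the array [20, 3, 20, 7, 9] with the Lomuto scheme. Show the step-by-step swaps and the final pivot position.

Lomuto partition with pivot = 9:

Initial array: [20, 3, 20, 7, 9]

arr[0]=20 > 9: no swap
arr[1]=3 <= 9: swap with position 0, array becomes [3, 20, 20, 7, 9]
arr[2]=20 > 9: no swap
arr[3]=7 <= 9: swap with position 1, array becomes [3, 7, 20, 20, 9]

Place pivot at position 2: [3, 7, 9, 20, 20]
Pivot position: 2

After partitioning with pivot 9, the array becomes [3, 7, 9, 20, 20]. The pivot is placed at index 2. All elements to the left of the pivot are <= 9, and all elements to the right are > 9.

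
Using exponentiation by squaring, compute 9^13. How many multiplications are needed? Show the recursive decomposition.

Computing 9^13 by squaring (build up from 9^1; each line after the first costs one multiplication):

9^1 = 9
9^2 = (9^1)^2 = 9^2 = 81
9^3 = 9 * 9^2 = 9 * 81 = 729
9^6 = (9^3)^2 = 729^2 = 531441
9^12 = (9^6)^2 = 531441^2 = 282429536481
9^13 = 9 * 9^12 = 9 * 282429536481 = 2541865828329

Result: 2541865828329
Multiplications needed: 5 (5 lines after 9^1)

9^13 = 2541865828329. Using exponentiation by squaring, this requires 5 multiplications. The key idea: if the exponent is even, square the half-power; if odd, multiply by the base once.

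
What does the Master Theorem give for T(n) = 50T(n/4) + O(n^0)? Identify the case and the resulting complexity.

Master Theorem for T(n) = 50T(n/4) + O(n^0):

a = 50, b = 4, c = 0
log_b(a) = log_4(50) = 2.8219

Case 1: c = 0 < log_4(50) = 2.8219
T(n) = O(n^(log_4 50))

For T(n) = 50T(n/4) + O(n^0): log_4(50) = 2.8219. This is Case 1 of the Master Theorem (c < log_b(a), work dominated by leaves), giving O(n^(log_4 50)).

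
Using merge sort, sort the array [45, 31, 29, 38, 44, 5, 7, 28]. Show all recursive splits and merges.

Merge sort trace:

Split: [45, 31, 29, 38, 44, 5, 7, 28] -> [45, 31, 29, 38] and [44, 5, 7, 28]
  Split: [45, 31, 29, 38] -> [45, 31] and [29, 38]
    Split: [45, 31] -> [45] and [31]
    Merge: [45] + [31] -> [31, 45]
    Split: [29, 38] -> [29] and [38]
    Merge: [29] + [38] -> [29, 38]
  Merge: [31, 45] + [29, 38] -> [29, 31, 38, 45]
  Split: [44, 5, 7, 28] -> [44, 5] and [7, 28]
    Split: [44, 5] -> [44] and [5]
    Merge: [44] + [5] -> [5, 44]
    Split: [7, 28] -> [7] and [28]
    Merge: [7] + [28] -> [7, 28]
  Merge: [5, 44] + [7, 28] -> [5, 7, 28, 44]
Merge: [29, 31, 38, 45] + [5, 7, 28, 44] -> [5, 7, 28, 29, 31, 38, 44, 45]

Final sorted array: [5, 7, 28, 29, 31, 38, 44, 45]

The merge sort proceeds by recursively splitting the array and merging sorted halves.
After all merges, the sorted array is [5, 7, 28, 29, 31, 38, 44, 45].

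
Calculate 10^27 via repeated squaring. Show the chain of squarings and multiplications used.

Computing 10^27 by squaring (build up from 10^1; each line after the first costs one multiplication):

10^1 = 10
10^2 = (10^1)^2 = 10^2 = 100
10^3 = 10 * 10^2 = 10 * 100 = 1000
10^6 = (10^3)^2 = 1000^2 = 1000000
10^12 = (10^6)^2 = 1000000^2 = 1000000000000
10^13 = 10 * 10^12 = 10 * 1000000000000 = 10000000000000
10^26 = (10^13)^2 = 10000000000000^2 = 100000000000000000000000000
10^27 = 10 * 10^26 = 10 * 100000000000000000000000000 = 1000000000000000000000000000

Result: 1000000000000000000000000000
Multiplications needed: 7 (7 lines after 10^1)

10^27 = 1000000000000000000000000000. Using exponentiation by squaring, this requires 7 multiplications. The key idea: if the exponent is even, square the half-power; if odd, multiply by the base once.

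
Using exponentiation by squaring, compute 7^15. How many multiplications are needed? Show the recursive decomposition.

Computing 7^15 by squaring (build up from 7^1; each line after the first costs one multiplication):

7^1 = 7
7^2 = (7^1)^2 = 7^2 = 49
7^3 = 7 * 7^2 = 7 * 49 = 343
7^6 = (7^3)^2 = 343^2 = 117649
7^7 = 7 * 7^6 = 7 * 117649 = 823543
7^14 = (7^7)^2 = 823543^2 = 678223072849
7^15 = 7 * 7^14 = 7 * 678223072849 = 4747561509943

Result: 4747561509943
Multiplications needed: 6 (6 lines after 7^1)

7^15 = 4747561509943. Using exponentiation by squaring, this requires 6 multiplications. The key idea: if the exponent is even, square the half-power; if odd, multiply by the base once.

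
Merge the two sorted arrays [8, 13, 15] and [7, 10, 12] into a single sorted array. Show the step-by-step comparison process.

Merging process:

Compare 8 vs 7: take 7 from right. Merged: [7]
Compare 8 vs 10: take 8 from left. Merged: [7, 8]
Compare 13 vs 10: take 10 from right. Merged: [7, 8, 10]
Compare 13 vs 12: take 12 from right. Merged: [7, 8, 10, 12]
Append remaining from left: [13, 15]. Merged: [7, 8, 10, 12, 13, 15]

Final merged array: [7, 8, 10, 12, 13, 15]
Total comparisons: 4

The merged array is [7, 8, 10, 12, 13, 15], requiring 4 comparisons. The merge step runs in O(n) time where n is the total number of elements.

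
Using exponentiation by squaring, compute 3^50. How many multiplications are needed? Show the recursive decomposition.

Computing 3^50 by squaring (build up from 3^1; each line after the first costs one multiplication):

3^1 = 3
3^2 = (3^1)^2 = 3^2 = 9
3^3 = 3 * 3^2 = 3 * 9 = 27
3^6 = (3^3)^2 = 27^2 = 729
3^12 = (3^6)^2 = 729^2 = 531441
3^24 = (3^12)^2 = 531441^2 = 282429536481
3^25 = 3 * 3^24 = 3 * 282429536481 = 847288609443
3^50 = (3^25)^2 = 847288609443^2 = 717897987691852588770249

Result: 717897987691852588770249
Multiplications needed: 7 (7 lines after 3^1)

3^50 = 717897987691852588770249. Using exponentiation by squaring, this requires 7 multiplications. The key idea: if the exponent is even, square the half-power; if odd, multiply by the base once.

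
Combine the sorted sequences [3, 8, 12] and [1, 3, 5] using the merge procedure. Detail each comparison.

Merging process:

Compare 3 vs 1: take 1 from right. Merged: [1]
Compare 3 vs 3: take 3 from left. Merged: [1, 3]
Compare 8 vs 3: take 3 from right. Merged: [1, 3, 3]
Compare 8 vs 5: take 5 from right. Merged: [1, 3, 3, 5]
Append remaining from left: [8, 12]. Merged: [1, 3, 3, 5, 8, 12]

Final merged array: [1, 3, 3, 5, 8, 12]
Total comparisons: 4

The merged array is [1, 3, 3, 5, 8, 12], requiring 4 comparisons. The merge step runs in O(n) time where n is the total number of elements.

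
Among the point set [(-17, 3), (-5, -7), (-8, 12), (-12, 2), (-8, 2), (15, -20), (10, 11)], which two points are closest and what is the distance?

Computing all pairwise distances among 7 points:

d((-17, 3), (-5, -7)) = 15.6205
d((-17, 3), (-8, 12)) = 12.7279
d((-17, 3), (-12, 2)) = 5.099
d((-17, 3), (-8, 2)) = 9.0554
d((-17, 3), (15, -20)) = 39.4081
d((-17, 3), (10, 11)) = 28.1603
d((-5, -7), (-8, 12)) = 19.2354
d((-5, -7), (-12, 2)) = 11.4018
d((-5, -7), (-8, 2)) = 9.4868
d((-5, -7), (15, -20)) = 23.8537
d((-5, -7), (10, 11)) = 23.4307
d((-8, 12), (-12, 2)) = 10.7703
d((-8, 12), (-8, 2)) = 10.0
d((-8, 12), (15, -20)) = 39.4081
d((-8, 12), (10, 11)) = 18.0278
d((-12, 2), (-8, 2)) = 4.0 <-- minimum
d((-12, 2), (15, -20)) = 34.8281
d((-12, 2), (10, 11)) = 23.7697
d((-8, 2), (15, -20)) = 31.8277
d((-8, 2), (10, 11)) = 20.1246
d((15, -20), (10, 11)) = 31.4006

Closest pair: (-12, 2) and (-8, 2) with distance 4.0

The closest pair is (-12, 2) and (-8, 2) with Euclidean distance 4.0. For 7 points, brute-force pairwise comparison is shown above. For large n, the divide-and-conquer algorithm (sort by x, recurse on halves, check the dividing strip) achieves O(n log n).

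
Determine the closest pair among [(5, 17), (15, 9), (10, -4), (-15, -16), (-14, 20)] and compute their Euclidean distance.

Computing all pairwise distances among 5 points:

d((5, 17), (15, 9)) = 12.8062 <-- minimum
d((5, 17), (10, -4)) = 21.587
d((5, 17), (-15, -16)) = 38.5876
d((5, 17), (-14, 20)) = 19.2354
d((15, 9), (10, -4)) = 13.9284
d((15, 9), (-15, -16)) = 39.0512
d((15, 9), (-14, 20)) = 31.0161
d((10, -4), (-15, -16)) = 27.7308
d((10, -4), (-14, 20)) = 33.9411
d((-15, -16), (-14, 20)) = 36.0139

Closest pair: (5, 17) and (15, 9) with distance 12.8062

The closest pair is (5, 17) and (15, 9) with Euclidean distance 12.8062. For 5 points, brute-force pairwise comparison is shown above. For large n, the divide-and-conquer algorithm (sort by x, recurse on halves, check the dividing strip) achieves O(n log n).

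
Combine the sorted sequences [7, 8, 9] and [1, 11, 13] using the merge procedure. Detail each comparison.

Merging process:

Compare 7 vs 1: take 1 from right. Merged: [1]
Compare 7 vs 11: take 7 from left. Merged: [1, 7]
Compare 8 vs 11: take 8 from left. Merged: [1, 7, 8]
Compare 9 vs 11: take 9 from left. Merged: [1, 7, 8, 9]
Append remaining from right: [11, 13]. Merged: [1, 7, 8, 9, 11, 13]

Final merged array: [1, 7, 8, 9, 11, 13]
Total comparisons: 4

The merged array is [1, 7, 8, 9, 11, 13], requiring 4 comparisons. The merge step runs in O(n) time where n is the total number of elements.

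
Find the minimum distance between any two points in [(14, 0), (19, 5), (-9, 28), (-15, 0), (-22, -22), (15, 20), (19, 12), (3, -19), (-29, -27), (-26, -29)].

Computing all pairwise distances among 10 points:

d((14, 0), (19, 5)) = 7.0711
d((14, 0), (-9, 28)) = 36.2353
d((14, 0), (-15, 0)) = 29.0
d((14, 0), (-22, -22)) = 42.19
d((14, 0), (15, 20)) = 20.025
d((14, 0), (19, 12)) = 13.0
d((14, 0), (3, -19)) = 21.9545
d((14, 0), (-29, -27)) = 50.774
d((14, 0), (-26, -29)) = 49.4065
d((19, 5), (-9, 28)) = 36.2353
d((19, 5), (-15, 0)) = 34.3657
d((19, 5), (-22, -22)) = 49.0918
d((19, 5), (15, 20)) = 15.5242
d((19, 5), (19, 12)) = 7.0
d((19, 5), (3, -19)) = 28.8444
d((19, 5), (-29, -27)) = 57.6888
d((19, 5), (-26, -29)) = 56.4004
d((-9, 28), (-15, 0)) = 28.6356
d((-9, 28), (-22, -22)) = 51.6624
d((-9, 28), (15, 20)) = 25.2982
d((-9, 28), (19, 12)) = 32.249
d((-9, 28), (3, -19)) = 48.5077
d((-9, 28), (-29, -27)) = 58.5235
d((-9, 28), (-26, -29)) = 59.4811
d((-15, 0), (-22, -22)) = 23.0868
d((-15, 0), (15, 20)) = 36.0555
d((-15, 0), (19, 12)) = 36.0555
d((-15, 0), (3, -19)) = 26.1725
d((-15, 0), (-29, -27)) = 30.4138
d((-15, 0), (-26, -29)) = 31.0161
d((-22, -22), (15, 20)) = 55.9732
d((-22, -22), (19, 12)) = 53.2635
d((-22, -22), (3, -19)) = 25.1794
d((-22, -22), (-29, -27)) = 8.6023
d((-22, -22), (-26, -29)) = 8.0623
d((15, 20), (19, 12)) = 8.9443
d((15, 20), (3, -19)) = 40.8044
d((15, 20), (-29, -27)) = 64.3817
d((15, 20), (-26, -29)) = 63.8905
d((19, 12), (3, -19)) = 34.8855
d((19, 12), (-29, -27)) = 61.8466
d((19, 12), (-26, -29)) = 60.8769
d((3, -19), (-29, -27)) = 32.9848
d((3, -19), (-26, -29)) = 30.6757
d((-29, -27), (-26, -29)) = 3.6056 <-- minimum

Closest pair: (-29, -27) and (-26, -29) with distance 3.6056

The closest pair is (-29, -27) and (-26, -29) with Euclidean distance 3.6056. For 10 points, brute-force pairwise comparison is shown above. For large n, the divide-and-conquer algorithm (sort by x, recurse on halves, check the dividing strip) achieves O(n log n).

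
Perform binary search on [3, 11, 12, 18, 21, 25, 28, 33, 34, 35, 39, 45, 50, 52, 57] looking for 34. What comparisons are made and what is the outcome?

Binary search for 34 in [3, 11, 12, 18, 21, 25, 28, 33, 34, 35, 39, 45, 50, 52, 57]:

lo=0, hi=14, mid=7, arr[mid]=33 -> 33 < 34, search right half
lo=8, hi=14, mid=11, arr[mid]=45 -> 45 > 34, search left half
lo=8, hi=10, mid=9, arr[mid]=35 -> 35 > 34, search left half
lo=8, hi=8, mid=8, arr[mid]=34 -> Found target at index 8!

Binary search finds 34 at index 8 after 4 comparisons. The search repeatedly halves the search space by comparing with the middle element.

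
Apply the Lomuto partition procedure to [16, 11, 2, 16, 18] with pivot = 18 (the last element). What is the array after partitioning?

Lomuto partition with pivot = 18:

Initial array: [16, 11, 2, 16, 18]

arr[0]=16 <= 18: swap with position 0, array becomes [16, 11, 2, 16, 18]
arr[1]=11 <= 18: swap with position 1, array becomes [16, 11, 2, 16, 18]
arr[2]=2 <= 18: swap with position 2, array becomes [16, 11, 2, 16, 18]
arr[3]=16 <= 18: swap with position 3, array becomes [16, 11, 2, 16, 18]

Place pivot at position 4: [16, 11, 2, 16, 18]
Pivot position: 4

After partitioning with pivot 18, the array becomes [16, 11, 2, 16, 18]. The pivot is placed at index 4. All elements to the left of the pivot are <= 18, and all elements to the right are > 18.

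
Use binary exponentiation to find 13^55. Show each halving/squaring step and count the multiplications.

Computing 13^55 by squaring (build up from 13^1; each line after the first costs one multiplication):

13^1 = 13
13^2 = (13^1)^2 = 13^2 = 169
13^3 = 13 * 13^2 = 13 * 169 = 2197
13^6 = (13^3)^2 = 2197^2 = 4826809
13^12 = (13^6)^2 = 4826809^2 = 23298085122481
13^13 = 13 * 13^12 = 13 * 23298085122481 = 302875106592253
13^26 = (13^13)^2 = 302875106592253^2 = 91733330193268616658399616009
13^27 = 13 * 13^26 = 13 * 91733330193268616658399616009 = 1192533292512492016559195008117
13^54 = (13^27)^2 = 1192533292512492016559195008117^2 = 1422135653750684847524758738836375672734734444846971695885689
13^55 = 13 * 13^54 = 13 * 1422135653750684847524758738836375672734734444846971695885689 = 18487763498758903017821863604872883745551547783010632046513957

Result: 18487763498758903017821863604872883745551547783010632046513957
Multiplications needed: 9 (9 lines after 13^1)

13^55 = 18487763498758903017821863604872883745551547783010632046513957. Using exponentiation by squaring, this requires 9 multiplications. The key idea: if the exponent is even, square the half-power; if odd, multiply by the base once.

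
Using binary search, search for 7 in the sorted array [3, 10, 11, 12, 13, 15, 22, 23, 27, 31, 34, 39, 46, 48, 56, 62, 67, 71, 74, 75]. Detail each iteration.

Binary search for 7 in [3, 10, 11, 12, 13, 15, 22, 23, 27, 31, 34, 39, 46, 48, 56, 62, 67, 71, 74, 75]:

lo=0, hi=19, mid=9, arr[mid]=31 -> 31 > 7, search left half
lo=0, hi=8, mid=4, arr[mid]=13 -> 13 > 7, search left half
lo=0, hi=3, mid=1, arr[mid]=10 -> 10 > 7, search left half
lo=0, hi=0, mid=0, arr[mid]=3 -> 3 < 7, search right half
lo=1 > hi=0, target 7 not found

Binary search determines that 7 is not in the array after 4 comparisons. The search space was exhausted without finding the target.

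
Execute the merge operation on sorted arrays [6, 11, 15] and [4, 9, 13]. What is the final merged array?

Merging process:

Compare 6 vs 4: take 4 from right. Merged: [4]
Compare 6 vs 9: take 6 from left. Merged: [4, 6]
Compare 11 vs 9: take 9 from right. Merged: [4, 6, 9]
Compare 11 vs 13: take 11 from left. Merged: [4, 6, 9, 11]
Compare 15 vs 13: take 13 from right. Merged: [4, 6, 9, 11, 13]
Append remaining from left: [15]. Merged: [4, 6, 9, 11, 13, 15]

Final merged array: [4, 6, 9, 11, 13, 15]
Total comparisons: 5

The merged array is [4, 6, 9, 11, 13, 15], requiring 5 comparisons. The merge step runs in O(n) time where n is the total number of elements.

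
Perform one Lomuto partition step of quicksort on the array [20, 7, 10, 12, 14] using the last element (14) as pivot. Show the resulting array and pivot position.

Lomuto partition with pivot = 14:

Initial array: [20, 7, 10, 12, 14]

arr[0]=20 > 14: no swap
arr[1]=7 <= 14: swap with position 0, array becomes [7, 20, 10, 12, 14]
arr[2]=10 <= 14: swap with position 1, array becomes [7, 10, 20, 12, 14]
arr[3]=12 <= 14: swap with position 2, array becomes [7, 10, 12, 20, 14]

Place pivot at position 3: [7, 10, 12, 14, 20]
Pivot position: 3

After partitioning with pivot 14, the array becomes [7, 10, 12, 14, 20]. The pivot is placed at index 3. All elements to the left of the pivot are <= 14, and all elements to the right are > 14.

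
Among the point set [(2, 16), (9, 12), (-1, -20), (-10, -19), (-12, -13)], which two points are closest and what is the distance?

Computing all pairwise distances among 5 points:

d((2, 16), (9, 12)) = 8.0623
d((2, 16), (-1, -20)) = 36.1248
d((2, 16), (-10, -19)) = 37.0
d((2, 16), (-12, -13)) = 32.2025
d((9, 12), (-1, -20)) = 33.5261
d((9, 12), (-10, -19)) = 36.3593
d((9, 12), (-12, -13)) = 32.6497
d((-1, -20), (-10, -19)) = 9.0554
d((-1, -20), (-12, -13)) = 13.0384
d((-10, -19), (-12, -13)) = 6.3246 <-- minimum

Closest pair: (-10, -19) and (-12, -13) with distance 6.3246

The closest pair is (-10, -19) and (-12, -13) with Euclidean distance 6.3246. For 5 points, brute-force pairwise comparison is shown above. For large n, the divide-and-conquer algorithm (sort by x, recurse on halves, check the dividing strip) achieves O(n log n).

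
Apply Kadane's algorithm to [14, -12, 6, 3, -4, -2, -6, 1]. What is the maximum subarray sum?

Using Kadane's algorithm on [14, -12, 6, 3, -4, -2, -6, 1]:

Scanning through the array:
Position 1 (value -12): max_ending_here = 2, max_so_far = 14
Position 2 (value 6): max_ending_here = 8, max_so_far = 14
Position 3 (value 3): max_ending_here = 11, max_so_far = 14
Position 4 (value -4): max_ending_here = 7, max_so_far = 14
Position 5 (value -2): max_ending_here = 5, max_so_far = 14
Position 6 (value -6): max_ending_here = -1, max_so_far = 14
Position 7 (value 1): max_ending_here = 1, max_so_far = 14

Maximum subarray: [14]
Maximum sum: 14

The maximum subarray is [14] with sum 14. This subarray runs from index 0 to index 0.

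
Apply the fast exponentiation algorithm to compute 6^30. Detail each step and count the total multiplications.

Computing 6^30 by squaring (build up from 6^1; each line after the first costs one multiplication):

6^1 = 6
6^2 = (6^1)^2 = 6^2 = 36
6^3 = 6 * 6^2 = 6 * 36 = 216
6^6 = (6^3)^2 = 216^2 = 46656
6^7 = 6 * 6^6 = 6 * 46656 = 279936
6^14 = (6^7)^2 = 279936^2 = 78364164096
6^15 = 6 * 6^14 = 6 * 78364164096 = 470184984576
6^30 = (6^15)^2 = 470184984576^2 = 221073919720733357899776

Result: 221073919720733357899776
Multiplications needed: 7 (7 lines after 6^1)

6^30 = 221073919720733357899776. Using exponentiation by squaring, this requires 7 multiplications. The key idea: if the exponent is even, square the half-power; if odd, multiply by the base once.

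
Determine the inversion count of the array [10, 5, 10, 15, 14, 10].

Finding inversions in [10, 5, 10, 15, 14, 10]:

(0, 1): arr[0]=10 > arr[1]=5
(3, 4): arr[3]=15 > arr[4]=14
(3, 5): arr[3]=15 > arr[5]=10
(4, 5): arr[4]=14 > arr[5]=10

Total inversions: 4

The array has 4 inversion(s): (0,1), (3,4), (3,5), (4,5). Each pair (i,j) satisfies i < j and arr[i] > arr[j].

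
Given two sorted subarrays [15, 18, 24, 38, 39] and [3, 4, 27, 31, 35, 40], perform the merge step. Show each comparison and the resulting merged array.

Merging process:

Compare 15 vs 3: take 3 from right. Merged: [3]
Compare 15 vs 4: take 4 from right. Merged: [3, 4]
Compare 15 vs 27: take 15 from left. Merged: [3, 4, 15]
Compare 18 vs 27: take 18 from left. Merged: [3, 4, 15, 18]
Compare 24 vs 27: take 24 from left. Merged: [3, 4, 15, 18, 24]
Compare 38 vs 27: take 27 from right. Merged: [3, 4, 15, 18, 24, 27]
Compare 38 vs 31: take 31 from right. Merged: [3, 4, 15, 18, 24, 27, 31]
Compare 38 vs 35: take 35 from right. Merged: [3, 4, 15, 18, 24, 27, 31, 35]
Compare 38 vs 40: take 38 from left. Merged: [3, 4, 15, 18, 24, 27, 31, 35, 38]
Compare 39 vs 40: take 39 from left. Merged: [3, 4, 15, 18, 24, 27, 31, 35, 38, 39]
Append remaining from right: [40]. Merged: [3, 4, 15, 18, 24, 27, 31, 35, 38, 39, 40]

Final merged array: [3, 4, 15, 18, 24, 27, 31, 35, 38, 39, 40]
Total comparisons: 10

The merged array is [3, 4, 15, 18, 24, 27, 31, 35, 38, 39, 40], requiring 10 comparisons. The merge step runs in O(n) time where n is the total number of elements.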